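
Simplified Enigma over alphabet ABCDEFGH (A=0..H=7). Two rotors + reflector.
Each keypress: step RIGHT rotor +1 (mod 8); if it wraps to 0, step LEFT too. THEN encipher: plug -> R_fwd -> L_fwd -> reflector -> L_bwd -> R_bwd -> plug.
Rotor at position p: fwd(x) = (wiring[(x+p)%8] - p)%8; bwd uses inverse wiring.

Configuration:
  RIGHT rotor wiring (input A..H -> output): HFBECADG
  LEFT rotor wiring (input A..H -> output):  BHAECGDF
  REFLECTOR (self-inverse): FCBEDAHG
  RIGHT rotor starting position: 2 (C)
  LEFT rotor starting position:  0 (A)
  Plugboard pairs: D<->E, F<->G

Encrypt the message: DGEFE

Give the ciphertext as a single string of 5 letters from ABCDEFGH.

Answer: HFFBA

Derivation:
Char 1 ('D'): step: R->3, L=0; D->plug->E->R->D->L->E->refl->D->L'->G->R'->H->plug->H
Char 2 ('G'): step: R->4, L=0; G->plug->F->R->B->L->H->refl->G->L'->F->R'->G->plug->F
Char 3 ('E'): step: R->5, L=0; E->plug->D->R->C->L->A->refl->F->L'->H->R'->G->plug->F
Char 4 ('F'): step: R->6, L=0; F->plug->G->R->E->L->C->refl->B->L'->A->R'->B->plug->B
Char 5 ('E'): step: R->7, L=0; E->plug->D->R->C->L->A->refl->F->L'->H->R'->A->plug->A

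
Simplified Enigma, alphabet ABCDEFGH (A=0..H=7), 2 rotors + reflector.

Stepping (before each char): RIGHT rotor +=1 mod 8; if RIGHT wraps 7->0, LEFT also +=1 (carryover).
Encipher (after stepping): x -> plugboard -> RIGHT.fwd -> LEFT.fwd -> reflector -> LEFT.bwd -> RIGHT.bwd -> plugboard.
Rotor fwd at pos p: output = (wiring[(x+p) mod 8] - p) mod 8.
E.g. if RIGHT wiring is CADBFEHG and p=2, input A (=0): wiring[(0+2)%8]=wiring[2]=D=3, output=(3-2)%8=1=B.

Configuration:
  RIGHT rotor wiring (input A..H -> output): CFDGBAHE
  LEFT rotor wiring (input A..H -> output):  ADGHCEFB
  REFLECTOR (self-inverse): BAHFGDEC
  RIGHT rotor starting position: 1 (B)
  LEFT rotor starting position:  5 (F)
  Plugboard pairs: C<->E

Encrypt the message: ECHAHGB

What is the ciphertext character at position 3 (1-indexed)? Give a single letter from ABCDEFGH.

Char 1 ('E'): step: R->2, L=5; E->plug->C->R->H->L->F->refl->D->L'->D->R'->H->plug->H
Char 2 ('C'): step: R->3, L=5; C->plug->E->R->B->L->A->refl->B->L'->F->R'->C->plug->E
Char 3 ('H'): step: R->4, L=5; H->plug->H->R->C->L->E->refl->G->L'->E->R'->B->plug->B

B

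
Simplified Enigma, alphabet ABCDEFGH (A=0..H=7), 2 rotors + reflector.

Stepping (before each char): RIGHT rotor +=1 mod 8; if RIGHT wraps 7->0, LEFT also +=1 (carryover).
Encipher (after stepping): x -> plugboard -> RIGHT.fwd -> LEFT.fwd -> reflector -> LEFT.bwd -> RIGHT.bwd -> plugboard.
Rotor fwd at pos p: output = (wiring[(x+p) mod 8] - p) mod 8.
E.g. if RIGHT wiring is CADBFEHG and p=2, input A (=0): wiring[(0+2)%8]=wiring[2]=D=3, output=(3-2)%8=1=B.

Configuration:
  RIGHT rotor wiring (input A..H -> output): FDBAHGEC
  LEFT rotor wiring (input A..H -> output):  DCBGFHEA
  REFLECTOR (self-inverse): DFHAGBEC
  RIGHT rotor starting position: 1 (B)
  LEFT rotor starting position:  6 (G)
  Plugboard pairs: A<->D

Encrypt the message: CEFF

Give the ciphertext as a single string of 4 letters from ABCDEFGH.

Char 1 ('C'): step: R->2, L=6; C->plug->C->R->F->L->A->refl->D->L'->E->R'->D->plug->A
Char 2 ('E'): step: R->3, L=6; E->plug->E->R->H->L->B->refl->F->L'->C->R'->F->plug->F
Char 3 ('F'): step: R->4, L=6; F->plug->F->R->H->L->B->refl->F->L'->C->R'->B->plug->B
Char 4 ('F'): step: R->5, L=6; F->plug->F->R->E->L->D->refl->A->L'->F->R'->C->plug->C

Answer: AFBC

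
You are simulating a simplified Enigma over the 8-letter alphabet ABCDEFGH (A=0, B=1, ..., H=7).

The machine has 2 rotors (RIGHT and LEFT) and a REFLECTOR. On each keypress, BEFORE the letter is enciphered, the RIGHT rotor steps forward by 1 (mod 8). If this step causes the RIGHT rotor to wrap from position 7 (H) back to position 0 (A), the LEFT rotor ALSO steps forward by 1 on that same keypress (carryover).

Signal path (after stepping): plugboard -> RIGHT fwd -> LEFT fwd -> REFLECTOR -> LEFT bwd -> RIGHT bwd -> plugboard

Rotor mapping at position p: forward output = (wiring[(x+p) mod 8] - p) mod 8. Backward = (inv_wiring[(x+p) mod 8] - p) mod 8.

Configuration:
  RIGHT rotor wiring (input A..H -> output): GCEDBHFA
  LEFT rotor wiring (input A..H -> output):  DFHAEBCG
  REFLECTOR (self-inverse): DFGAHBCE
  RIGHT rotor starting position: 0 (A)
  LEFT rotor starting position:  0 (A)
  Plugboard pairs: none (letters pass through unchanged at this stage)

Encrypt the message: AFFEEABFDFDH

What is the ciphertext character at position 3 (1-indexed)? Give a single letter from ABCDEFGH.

Char 1 ('A'): step: R->1, L=0; A->plug->A->R->B->L->F->refl->B->L'->F->R'->H->plug->H
Char 2 ('F'): step: R->2, L=0; F->plug->F->R->G->L->C->refl->G->L'->H->R'->C->plug->C
Char 3 ('F'): step: R->3, L=0; F->plug->F->R->D->L->A->refl->D->L'->A->R'->A->plug->A

A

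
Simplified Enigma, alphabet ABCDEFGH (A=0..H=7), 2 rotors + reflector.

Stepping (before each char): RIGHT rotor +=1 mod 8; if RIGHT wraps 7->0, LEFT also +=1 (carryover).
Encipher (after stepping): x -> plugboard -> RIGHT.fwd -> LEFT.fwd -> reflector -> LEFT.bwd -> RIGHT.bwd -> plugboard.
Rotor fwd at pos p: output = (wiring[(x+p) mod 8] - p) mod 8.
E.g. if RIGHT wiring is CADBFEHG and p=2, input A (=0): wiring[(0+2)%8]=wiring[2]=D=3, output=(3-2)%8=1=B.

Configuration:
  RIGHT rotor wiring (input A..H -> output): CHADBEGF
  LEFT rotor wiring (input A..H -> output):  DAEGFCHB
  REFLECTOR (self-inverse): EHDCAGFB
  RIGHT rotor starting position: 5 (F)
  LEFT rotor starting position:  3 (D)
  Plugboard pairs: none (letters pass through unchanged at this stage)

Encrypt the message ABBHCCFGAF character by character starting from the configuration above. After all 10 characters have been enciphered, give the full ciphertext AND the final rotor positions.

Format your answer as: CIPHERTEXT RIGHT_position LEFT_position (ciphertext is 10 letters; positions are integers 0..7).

Char 1 ('A'): step: R->6, L=3; A->plug->A->R->A->L->D->refl->C->L'->B->R'->D->plug->D
Char 2 ('B'): step: R->7, L=3; B->plug->B->R->D->L->E->refl->A->L'->F->R'->G->plug->G
Char 3 ('B'): step: R->0, L->4 (L advanced); B->plug->B->R->H->L->C->refl->D->L'->C->R'->A->plug->A
Char 4 ('H'): step: R->1, L=4; H->plug->H->R->B->L->G->refl->F->L'->D->R'->E->plug->E
Char 5 ('C'): step: R->2, L=4; C->plug->C->R->H->L->C->refl->D->L'->C->R'->D->plug->D
Char 6 ('C'): step: R->3, L=4; C->plug->C->R->B->L->G->refl->F->L'->D->R'->D->plug->D
Char 7 ('F'): step: R->4, L=4; F->plug->F->R->D->L->F->refl->G->L'->B->R'->D->plug->D
Char 8 ('G'): step: R->5, L=4; G->plug->G->R->G->L->A->refl->E->L'->F->R'->D->plug->D
Char 9 ('A'): step: R->6, L=4; A->plug->A->R->A->L->B->refl->H->L'->E->R'->C->plug->C
Char 10 ('F'): step: R->7, L=4; F->plug->F->R->C->L->D->refl->C->L'->H->R'->H->plug->H
Final: ciphertext=DGAEDDDDCH, RIGHT=7, LEFT=4

Answer: DGAEDDDDCH 7 4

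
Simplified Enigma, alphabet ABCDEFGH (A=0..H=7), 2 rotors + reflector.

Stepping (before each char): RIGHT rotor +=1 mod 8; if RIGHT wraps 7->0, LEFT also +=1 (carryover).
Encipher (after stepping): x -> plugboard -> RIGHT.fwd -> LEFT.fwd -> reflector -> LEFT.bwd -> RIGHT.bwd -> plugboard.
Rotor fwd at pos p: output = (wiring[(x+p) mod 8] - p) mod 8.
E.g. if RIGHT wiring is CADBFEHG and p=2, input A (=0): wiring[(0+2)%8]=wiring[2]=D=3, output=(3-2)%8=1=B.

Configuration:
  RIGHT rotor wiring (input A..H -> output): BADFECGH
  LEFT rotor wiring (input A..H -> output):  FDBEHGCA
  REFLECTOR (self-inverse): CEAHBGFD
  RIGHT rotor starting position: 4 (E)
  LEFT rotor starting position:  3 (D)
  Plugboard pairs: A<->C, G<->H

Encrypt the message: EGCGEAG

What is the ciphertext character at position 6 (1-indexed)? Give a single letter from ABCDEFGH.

Char 1 ('E'): step: R->5, L=3; E->plug->E->R->D->L->H->refl->D->L'->C->R'->C->plug->A
Char 2 ('G'): step: R->6, L=3; G->plug->H->R->E->L->F->refl->G->L'->H->R'->F->plug->F
Char 3 ('C'): step: R->7, L=3; C->plug->A->R->A->L->B->refl->E->L'->B->R'->C->plug->A
Char 4 ('G'): step: R->0, L->4 (L advanced); G->plug->H->R->H->L->A->refl->C->L'->B->R'->A->plug->C
Char 5 ('E'): step: R->1, L=4; E->plug->E->R->B->L->C->refl->A->L'->H->R'->A->plug->C
Char 6 ('A'): step: R->2, L=4; A->plug->C->R->C->L->G->refl->F->L'->G->R'->H->plug->G

G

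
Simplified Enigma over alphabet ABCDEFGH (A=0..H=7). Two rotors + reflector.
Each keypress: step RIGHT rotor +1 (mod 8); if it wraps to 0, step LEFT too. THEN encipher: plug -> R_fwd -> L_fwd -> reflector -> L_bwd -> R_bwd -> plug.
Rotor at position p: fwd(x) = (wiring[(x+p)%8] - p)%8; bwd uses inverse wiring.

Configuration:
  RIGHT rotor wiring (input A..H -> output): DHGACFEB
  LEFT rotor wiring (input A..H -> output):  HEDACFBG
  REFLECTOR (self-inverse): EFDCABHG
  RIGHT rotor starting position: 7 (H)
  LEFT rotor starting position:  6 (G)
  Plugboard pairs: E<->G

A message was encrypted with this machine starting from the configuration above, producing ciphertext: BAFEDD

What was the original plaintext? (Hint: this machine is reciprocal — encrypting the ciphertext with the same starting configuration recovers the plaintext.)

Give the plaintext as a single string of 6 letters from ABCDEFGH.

Char 1 ('B'): step: R->0, L->7 (L advanced); B->plug->B->R->H->L->C->refl->D->L'->F->R'->F->plug->F
Char 2 ('A'): step: R->1, L=7; A->plug->A->R->G->L->G->refl->H->L'->A->R'->G->plug->E
Char 3 ('F'): step: R->2, L=7; F->plug->F->R->H->L->C->refl->D->L'->F->R'->H->plug->H
Char 4 ('E'): step: R->3, L=7; E->plug->G->R->E->L->B->refl->F->L'->C->R'->C->plug->C
Char 5 ('D'): step: R->4, L=7; D->plug->D->R->F->L->D->refl->C->L'->H->R'->E->plug->G
Char 6 ('D'): step: R->5, L=7; D->plug->D->R->G->L->G->refl->H->L'->A->R'->A->plug->A

Answer: FEHCGA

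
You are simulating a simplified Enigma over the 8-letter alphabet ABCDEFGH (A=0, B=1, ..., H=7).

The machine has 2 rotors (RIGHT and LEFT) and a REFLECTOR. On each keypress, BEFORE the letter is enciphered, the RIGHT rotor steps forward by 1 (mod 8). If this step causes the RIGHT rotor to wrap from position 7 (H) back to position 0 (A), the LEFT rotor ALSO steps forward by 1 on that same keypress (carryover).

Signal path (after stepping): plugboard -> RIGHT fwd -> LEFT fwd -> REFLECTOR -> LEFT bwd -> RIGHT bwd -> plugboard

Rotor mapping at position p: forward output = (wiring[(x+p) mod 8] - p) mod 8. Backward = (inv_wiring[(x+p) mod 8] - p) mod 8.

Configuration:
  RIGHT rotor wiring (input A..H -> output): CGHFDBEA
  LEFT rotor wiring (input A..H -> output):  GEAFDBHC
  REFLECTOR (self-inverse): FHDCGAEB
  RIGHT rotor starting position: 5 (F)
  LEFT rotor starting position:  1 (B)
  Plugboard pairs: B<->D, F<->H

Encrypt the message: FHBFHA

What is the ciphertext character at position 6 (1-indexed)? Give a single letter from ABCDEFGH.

Char 1 ('F'): step: R->6, L=1; F->plug->H->R->D->L->C->refl->D->L'->A->R'->D->plug->B
Char 2 ('H'): step: R->7, L=1; H->plug->F->R->E->L->A->refl->F->L'->H->R'->C->plug->C
Char 3 ('B'): step: R->0, L->2 (L advanced); B->plug->D->R->F->L->A->refl->F->L'->E->R'->G->plug->G
Char 4 ('F'): step: R->1, L=2; F->plug->H->R->B->L->D->refl->C->L'->H->R'->G->plug->G
Char 5 ('H'): step: R->2, L=2; H->plug->F->R->G->L->E->refl->G->L'->A->R'->G->plug->G
Char 6 ('A'): step: R->3, L=2; A->plug->A->R->C->L->B->refl->H->L'->D->R'->G->plug->G

G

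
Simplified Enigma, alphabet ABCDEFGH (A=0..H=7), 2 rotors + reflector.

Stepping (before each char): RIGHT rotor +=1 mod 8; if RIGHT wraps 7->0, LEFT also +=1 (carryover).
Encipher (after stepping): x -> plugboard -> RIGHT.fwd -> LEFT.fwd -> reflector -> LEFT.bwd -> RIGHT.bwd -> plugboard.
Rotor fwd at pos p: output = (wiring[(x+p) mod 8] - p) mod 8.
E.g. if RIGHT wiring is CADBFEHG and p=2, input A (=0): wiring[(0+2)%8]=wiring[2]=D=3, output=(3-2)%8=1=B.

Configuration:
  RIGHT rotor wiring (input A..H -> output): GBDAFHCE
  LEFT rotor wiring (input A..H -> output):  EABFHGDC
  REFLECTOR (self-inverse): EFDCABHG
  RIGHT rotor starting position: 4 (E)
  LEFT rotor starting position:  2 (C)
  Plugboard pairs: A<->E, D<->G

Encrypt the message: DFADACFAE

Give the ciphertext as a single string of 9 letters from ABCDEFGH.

Answer: BEFGHEAGH

Derivation:
Char 1 ('D'): step: R->5, L=2; D->plug->G->R->D->L->E->refl->A->L'->F->R'->B->plug->B
Char 2 ('F'): step: R->6, L=2; F->plug->F->R->C->L->F->refl->B->L'->E->R'->A->plug->E
Char 3 ('A'): step: R->7, L=2; A->plug->E->R->B->L->D->refl->C->L'->G->R'->F->plug->F
Char 4 ('D'): step: R->0, L->3 (L advanced); D->plug->G->R->C->L->D->refl->C->L'->A->R'->D->plug->G
Char 5 ('A'): step: R->1, L=3; A->plug->E->R->G->L->F->refl->B->L'->F->R'->H->plug->H
Char 6 ('C'): step: R->2, L=3; C->plug->C->R->D->L->A->refl->E->L'->B->R'->A->plug->E
Char 7 ('F'): step: R->3, L=3; F->plug->F->R->D->L->A->refl->E->L'->B->R'->E->plug->A
Char 8 ('A'): step: R->4, L=3; A->plug->E->R->C->L->D->refl->C->L'->A->R'->D->plug->G
Char 9 ('E'): step: R->5, L=3; E->plug->A->R->C->L->D->refl->C->L'->A->R'->H->plug->H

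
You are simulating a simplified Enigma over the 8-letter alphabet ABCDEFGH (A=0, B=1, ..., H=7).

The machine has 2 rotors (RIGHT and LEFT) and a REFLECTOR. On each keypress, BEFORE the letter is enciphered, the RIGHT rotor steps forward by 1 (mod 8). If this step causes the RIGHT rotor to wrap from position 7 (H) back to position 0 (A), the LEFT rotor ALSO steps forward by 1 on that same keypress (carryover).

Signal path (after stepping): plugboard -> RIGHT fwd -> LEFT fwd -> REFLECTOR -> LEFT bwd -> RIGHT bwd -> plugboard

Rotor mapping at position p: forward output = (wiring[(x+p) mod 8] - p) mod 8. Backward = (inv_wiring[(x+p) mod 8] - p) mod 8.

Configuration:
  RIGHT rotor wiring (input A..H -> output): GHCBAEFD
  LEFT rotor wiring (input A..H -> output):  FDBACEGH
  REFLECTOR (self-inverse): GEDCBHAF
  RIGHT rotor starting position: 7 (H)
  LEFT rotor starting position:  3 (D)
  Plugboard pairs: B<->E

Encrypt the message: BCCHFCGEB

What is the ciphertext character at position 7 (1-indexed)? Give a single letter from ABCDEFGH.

Char 1 ('B'): step: R->0, L->4 (L advanced); B->plug->E->R->A->L->G->refl->A->L'->B->R'->D->plug->D
Char 2 ('C'): step: R->1, L=4; C->plug->C->R->A->L->G->refl->A->L'->B->R'->B->plug->E
Char 3 ('C'): step: R->2, L=4; C->plug->C->R->G->L->F->refl->H->L'->F->R'->H->plug->H
Char 4 ('H'): step: R->3, L=4; H->plug->H->R->H->L->E->refl->B->L'->E->R'->G->plug->G
Char 5 ('F'): step: R->4, L=4; F->plug->F->R->D->L->D->refl->C->L'->C->R'->E->plug->B
Char 6 ('C'): step: R->5, L=4; C->plug->C->R->G->L->F->refl->H->L'->F->R'->F->plug->F
Char 7 ('G'): step: R->6, L=4; G->plug->G->R->C->L->C->refl->D->L'->D->R'->F->plug->F

F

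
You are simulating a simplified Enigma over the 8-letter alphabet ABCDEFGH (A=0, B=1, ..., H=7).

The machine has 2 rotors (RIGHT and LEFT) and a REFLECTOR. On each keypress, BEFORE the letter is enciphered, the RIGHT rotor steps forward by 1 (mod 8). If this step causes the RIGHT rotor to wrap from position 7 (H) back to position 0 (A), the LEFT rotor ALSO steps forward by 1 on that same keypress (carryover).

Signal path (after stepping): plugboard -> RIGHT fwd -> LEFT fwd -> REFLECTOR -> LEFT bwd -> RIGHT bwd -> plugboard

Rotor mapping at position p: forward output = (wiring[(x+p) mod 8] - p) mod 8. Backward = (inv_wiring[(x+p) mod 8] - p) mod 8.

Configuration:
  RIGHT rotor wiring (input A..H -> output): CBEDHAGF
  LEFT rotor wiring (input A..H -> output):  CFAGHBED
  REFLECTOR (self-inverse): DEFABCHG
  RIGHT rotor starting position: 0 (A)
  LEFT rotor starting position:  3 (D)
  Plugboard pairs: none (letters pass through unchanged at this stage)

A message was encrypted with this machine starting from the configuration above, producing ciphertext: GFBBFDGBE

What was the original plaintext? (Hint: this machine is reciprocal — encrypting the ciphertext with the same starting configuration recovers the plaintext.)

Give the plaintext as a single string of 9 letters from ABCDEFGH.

Char 1 ('G'): step: R->1, L=3; G->plug->G->R->E->L->A->refl->D->L'->A->R'->A->plug->A
Char 2 ('F'): step: R->2, L=3; F->plug->F->R->D->L->B->refl->E->L'->B->R'->B->plug->B
Char 3 ('B'): step: R->3, L=3; B->plug->B->R->E->L->A->refl->D->L'->A->R'->A->plug->A
Char 4 ('B'): step: R->4, L=3; B->plug->B->R->E->L->A->refl->D->L'->A->R'->G->plug->G
Char 5 ('F'): step: R->5, L=3; F->plug->F->R->H->L->F->refl->C->L'->G->R'->G->plug->G
Char 6 ('D'): step: R->6, L=3; D->plug->D->R->D->L->B->refl->E->L'->B->R'->G->plug->G
Char 7 ('G'): step: R->7, L=3; G->plug->G->R->B->L->E->refl->B->L'->D->R'->B->plug->B
Char 8 ('B'): step: R->0, L->4 (L advanced); B->plug->B->R->B->L->F->refl->C->L'->H->R'->E->plug->E
Char 9 ('E'): step: R->1, L=4; E->plug->E->R->H->L->C->refl->F->L'->B->R'->H->plug->H

Answer: ABAGGGBEH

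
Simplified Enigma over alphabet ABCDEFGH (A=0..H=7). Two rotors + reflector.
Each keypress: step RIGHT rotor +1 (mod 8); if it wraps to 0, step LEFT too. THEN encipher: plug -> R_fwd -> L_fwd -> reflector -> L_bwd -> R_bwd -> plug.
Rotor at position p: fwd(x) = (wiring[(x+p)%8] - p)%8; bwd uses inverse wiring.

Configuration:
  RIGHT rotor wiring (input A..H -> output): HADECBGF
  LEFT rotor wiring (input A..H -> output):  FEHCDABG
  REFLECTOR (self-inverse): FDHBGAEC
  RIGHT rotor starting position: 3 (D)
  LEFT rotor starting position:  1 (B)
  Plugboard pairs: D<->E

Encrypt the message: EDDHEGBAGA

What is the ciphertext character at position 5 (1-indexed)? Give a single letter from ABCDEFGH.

Char 1 ('E'): step: R->4, L=1; E->plug->D->R->B->L->G->refl->E->L'->H->R'->G->plug->G
Char 2 ('D'): step: R->5, L=1; D->plug->E->R->D->L->C->refl->H->L'->E->R'->A->plug->A
Char 3 ('D'): step: R->6, L=1; D->plug->E->R->F->L->A->refl->F->L'->G->R'->F->plug->F
Char 4 ('H'): step: R->7, L=1; H->plug->H->R->H->L->E->refl->G->L'->B->R'->C->plug->C
Char 5 ('E'): step: R->0, L->2 (L advanced); E->plug->D->R->E->L->H->refl->C->L'->H->R'->A->plug->A

A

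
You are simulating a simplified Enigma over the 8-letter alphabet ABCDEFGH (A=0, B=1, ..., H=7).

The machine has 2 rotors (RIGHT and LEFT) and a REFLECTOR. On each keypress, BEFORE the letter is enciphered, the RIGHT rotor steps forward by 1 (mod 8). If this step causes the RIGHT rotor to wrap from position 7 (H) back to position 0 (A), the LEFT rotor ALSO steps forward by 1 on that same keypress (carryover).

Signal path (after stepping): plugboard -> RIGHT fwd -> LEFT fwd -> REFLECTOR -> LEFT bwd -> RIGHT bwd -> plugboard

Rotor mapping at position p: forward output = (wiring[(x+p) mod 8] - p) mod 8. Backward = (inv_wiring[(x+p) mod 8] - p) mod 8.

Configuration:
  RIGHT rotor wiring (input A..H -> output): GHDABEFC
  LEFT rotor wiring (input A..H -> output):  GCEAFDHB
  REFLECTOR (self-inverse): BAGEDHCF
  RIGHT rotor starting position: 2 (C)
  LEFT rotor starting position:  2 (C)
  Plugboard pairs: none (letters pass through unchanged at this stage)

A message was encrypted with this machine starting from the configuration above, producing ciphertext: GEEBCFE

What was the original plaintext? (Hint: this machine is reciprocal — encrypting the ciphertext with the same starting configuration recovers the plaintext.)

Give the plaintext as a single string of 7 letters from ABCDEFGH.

Answer: ADFEEEH

Derivation:
Char 1 ('G'): step: R->3, L=2; G->plug->G->R->E->L->F->refl->H->L'->F->R'->A->plug->A
Char 2 ('E'): step: R->4, L=2; E->plug->E->R->C->L->D->refl->E->L'->G->R'->D->plug->D
Char 3 ('E'): step: R->5, L=2; E->plug->E->R->C->L->D->refl->E->L'->G->R'->F->plug->F
Char 4 ('B'): step: R->6, L=2; B->plug->B->R->E->L->F->refl->H->L'->F->R'->E->plug->E
Char 5 ('C'): step: R->7, L=2; C->plug->C->R->A->L->C->refl->G->L'->B->R'->E->plug->E
Char 6 ('F'): step: R->0, L->3 (L advanced); F->plug->F->R->E->L->G->refl->C->L'->B->R'->E->plug->E
Char 7 ('E'): step: R->1, L=3; E->plug->E->R->D->L->E->refl->D->L'->F->R'->H->plug->H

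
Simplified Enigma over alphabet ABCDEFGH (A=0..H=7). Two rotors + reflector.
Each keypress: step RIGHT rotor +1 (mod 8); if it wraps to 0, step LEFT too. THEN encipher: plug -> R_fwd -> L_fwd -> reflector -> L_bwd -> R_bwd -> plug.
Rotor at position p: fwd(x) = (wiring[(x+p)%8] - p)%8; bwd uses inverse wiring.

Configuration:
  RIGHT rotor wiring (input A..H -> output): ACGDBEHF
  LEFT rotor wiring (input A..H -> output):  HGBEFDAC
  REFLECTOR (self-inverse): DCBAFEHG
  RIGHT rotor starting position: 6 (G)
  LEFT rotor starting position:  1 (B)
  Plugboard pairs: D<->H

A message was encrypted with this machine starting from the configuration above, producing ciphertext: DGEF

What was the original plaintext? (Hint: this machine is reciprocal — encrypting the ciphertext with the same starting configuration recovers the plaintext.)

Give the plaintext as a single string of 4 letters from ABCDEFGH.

Char 1 ('D'): step: R->7, L=1; D->plug->H->R->A->L->F->refl->E->L'->D->R'->C->plug->C
Char 2 ('G'): step: R->0, L->2 (L advanced); G->plug->G->R->H->L->E->refl->F->L'->G->R'->C->plug->C
Char 3 ('E'): step: R->1, L=2; E->plug->E->R->D->L->B->refl->C->L'->B->R'->A->plug->A
Char 4 ('F'): step: R->2, L=2; F->plug->F->R->D->L->B->refl->C->L'->B->R'->B->plug->B

Answer: CCAB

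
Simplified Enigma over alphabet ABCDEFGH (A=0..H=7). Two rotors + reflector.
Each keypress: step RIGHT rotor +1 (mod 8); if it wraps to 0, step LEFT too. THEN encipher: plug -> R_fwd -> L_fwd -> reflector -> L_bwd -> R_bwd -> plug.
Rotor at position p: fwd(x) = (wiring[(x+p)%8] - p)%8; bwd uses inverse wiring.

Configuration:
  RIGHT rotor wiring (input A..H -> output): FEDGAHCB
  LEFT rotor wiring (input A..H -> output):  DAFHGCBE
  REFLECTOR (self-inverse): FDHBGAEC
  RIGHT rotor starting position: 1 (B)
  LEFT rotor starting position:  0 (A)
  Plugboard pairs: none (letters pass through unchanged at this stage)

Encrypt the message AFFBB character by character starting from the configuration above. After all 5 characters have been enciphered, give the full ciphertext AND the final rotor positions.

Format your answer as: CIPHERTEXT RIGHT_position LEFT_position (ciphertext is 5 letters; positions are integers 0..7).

Answer: HGCHE 6 0

Derivation:
Char 1 ('A'): step: R->2, L=0; A->plug->A->R->B->L->A->refl->F->L'->C->R'->H->plug->H
Char 2 ('F'): step: R->3, L=0; F->plug->F->R->C->L->F->refl->A->L'->B->R'->G->plug->G
Char 3 ('F'): step: R->4, L=0; F->plug->F->R->A->L->D->refl->B->L'->G->R'->C->plug->C
Char 4 ('B'): step: R->5, L=0; B->plug->B->R->F->L->C->refl->H->L'->D->R'->H->plug->H
Char 5 ('B'): step: R->6, L=0; B->plug->B->R->D->L->H->refl->C->L'->F->R'->E->plug->E
Final: ciphertext=HGCHE, RIGHT=6, LEFT=0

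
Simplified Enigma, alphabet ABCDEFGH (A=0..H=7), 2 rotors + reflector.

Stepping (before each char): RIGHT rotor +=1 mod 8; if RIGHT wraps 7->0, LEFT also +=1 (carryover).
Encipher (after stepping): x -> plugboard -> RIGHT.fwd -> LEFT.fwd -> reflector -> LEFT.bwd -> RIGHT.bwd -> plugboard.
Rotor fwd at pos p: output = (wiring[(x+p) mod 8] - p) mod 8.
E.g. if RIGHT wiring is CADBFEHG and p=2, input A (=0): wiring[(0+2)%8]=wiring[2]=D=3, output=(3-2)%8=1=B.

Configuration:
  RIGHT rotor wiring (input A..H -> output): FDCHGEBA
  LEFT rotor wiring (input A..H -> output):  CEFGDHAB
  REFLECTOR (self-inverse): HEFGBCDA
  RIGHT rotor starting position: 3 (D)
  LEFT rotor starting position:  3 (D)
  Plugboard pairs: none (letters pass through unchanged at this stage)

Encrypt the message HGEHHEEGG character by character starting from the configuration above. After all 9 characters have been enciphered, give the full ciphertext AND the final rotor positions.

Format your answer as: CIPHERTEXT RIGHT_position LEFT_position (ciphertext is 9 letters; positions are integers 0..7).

Answer: FEGBAGGEA 4 4

Derivation:
Char 1 ('H'): step: R->4, L=3; H->plug->H->R->D->L->F->refl->C->L'->H->R'->F->plug->F
Char 2 ('G'): step: R->5, L=3; G->plug->G->R->C->L->E->refl->B->L'->G->R'->E->plug->E
Char 3 ('E'): step: R->6, L=3; E->plug->E->R->E->L->G->refl->D->L'->A->R'->G->plug->G
Char 4 ('H'): step: R->7, L=3; H->plug->H->R->C->L->E->refl->B->L'->G->R'->B->plug->B
Char 5 ('H'): step: R->0, L->4 (L advanced); H->plug->H->R->A->L->H->refl->A->L'->F->R'->A->plug->A
Char 6 ('E'): step: R->1, L=4; E->plug->E->R->D->L->F->refl->C->L'->H->R'->G->plug->G
Char 7 ('E'): step: R->2, L=4; E->plug->E->R->H->L->C->refl->F->L'->D->R'->G->plug->G
Char 8 ('G'): step: R->3, L=4; G->plug->G->R->A->L->H->refl->A->L'->F->R'->E->plug->E
Char 9 ('G'): step: R->4, L=4; G->plug->G->R->G->L->B->refl->E->L'->C->R'->A->plug->A
Final: ciphertext=FEGBAGGEA, RIGHT=4, LEFT=4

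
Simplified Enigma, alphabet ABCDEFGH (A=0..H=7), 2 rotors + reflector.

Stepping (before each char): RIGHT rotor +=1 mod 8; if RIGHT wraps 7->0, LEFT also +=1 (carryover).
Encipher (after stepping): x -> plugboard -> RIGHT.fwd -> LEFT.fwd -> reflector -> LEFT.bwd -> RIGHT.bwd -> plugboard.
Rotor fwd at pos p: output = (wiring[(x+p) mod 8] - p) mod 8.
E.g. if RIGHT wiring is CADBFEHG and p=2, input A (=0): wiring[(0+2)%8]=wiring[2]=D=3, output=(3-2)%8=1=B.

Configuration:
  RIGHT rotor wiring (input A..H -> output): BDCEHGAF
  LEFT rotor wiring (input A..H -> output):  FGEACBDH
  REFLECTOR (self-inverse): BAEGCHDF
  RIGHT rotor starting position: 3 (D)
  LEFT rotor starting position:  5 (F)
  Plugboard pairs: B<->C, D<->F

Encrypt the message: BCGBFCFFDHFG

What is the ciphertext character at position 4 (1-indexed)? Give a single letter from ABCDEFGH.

Char 1 ('B'): step: R->4, L=5; B->plug->C->R->E->L->B->refl->A->L'->D->R'->A->plug->A
Char 2 ('C'): step: R->5, L=5; C->plug->B->R->D->L->A->refl->B->L'->E->R'->D->plug->F
Char 3 ('G'): step: R->6, L=5; G->plug->G->R->B->L->G->refl->D->L'->G->R'->F->plug->D
Char 4 ('B'): step: R->7, L=5; B->plug->C->R->E->L->B->refl->A->L'->D->R'->D->plug->F

F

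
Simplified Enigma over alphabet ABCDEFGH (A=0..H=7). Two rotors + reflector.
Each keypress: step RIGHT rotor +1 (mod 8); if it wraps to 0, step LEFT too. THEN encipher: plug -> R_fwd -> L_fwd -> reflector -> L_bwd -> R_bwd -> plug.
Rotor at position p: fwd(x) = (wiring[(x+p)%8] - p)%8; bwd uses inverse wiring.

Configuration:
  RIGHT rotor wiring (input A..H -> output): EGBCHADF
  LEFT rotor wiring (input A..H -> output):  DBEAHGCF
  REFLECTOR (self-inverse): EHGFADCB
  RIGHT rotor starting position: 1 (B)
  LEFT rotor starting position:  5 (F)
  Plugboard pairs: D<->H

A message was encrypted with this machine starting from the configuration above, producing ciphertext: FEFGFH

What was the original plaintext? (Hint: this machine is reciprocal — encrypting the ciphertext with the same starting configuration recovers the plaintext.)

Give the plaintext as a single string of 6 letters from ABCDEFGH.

Char 1 ('F'): step: R->2, L=5; F->plug->F->R->D->L->G->refl->C->L'->H->R'->A->plug->A
Char 2 ('E'): step: R->3, L=5; E->plug->E->R->C->L->A->refl->E->L'->E->R'->B->plug->B
Char 3 ('F'): step: R->4, L=5; F->plug->F->R->C->L->A->refl->E->L'->E->R'->B->plug->B
Char 4 ('G'): step: R->5, L=5; G->plug->G->R->F->L->H->refl->B->L'->A->R'->C->plug->C
Char 5 ('F'): step: R->6, L=5; F->plug->F->R->E->L->E->refl->A->L'->C->R'->H->plug->D
Char 6 ('H'): step: R->7, L=5; H->plug->D->R->C->L->A->refl->E->L'->E->R'->H->plug->D

Answer: ABBCDD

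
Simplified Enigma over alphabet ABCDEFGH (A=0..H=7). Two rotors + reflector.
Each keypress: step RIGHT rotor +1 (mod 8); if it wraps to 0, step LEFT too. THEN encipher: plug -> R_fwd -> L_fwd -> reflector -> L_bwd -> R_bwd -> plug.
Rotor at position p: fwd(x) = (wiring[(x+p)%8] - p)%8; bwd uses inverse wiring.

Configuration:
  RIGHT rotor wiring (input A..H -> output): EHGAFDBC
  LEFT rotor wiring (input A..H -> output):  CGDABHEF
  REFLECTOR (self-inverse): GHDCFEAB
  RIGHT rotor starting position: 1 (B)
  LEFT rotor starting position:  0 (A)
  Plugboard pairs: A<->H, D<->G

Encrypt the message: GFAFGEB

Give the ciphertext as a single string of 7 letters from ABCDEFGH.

Char 1 ('G'): step: R->2, L=0; G->plug->D->R->B->L->G->refl->A->L'->D->R'->C->plug->C
Char 2 ('F'): step: R->3, L=0; F->plug->F->R->B->L->G->refl->A->L'->D->R'->H->plug->A
Char 3 ('A'): step: R->4, L=0; A->plug->H->R->E->L->B->refl->H->L'->F->R'->C->plug->C
Char 4 ('F'): step: R->5, L=0; F->plug->F->R->B->L->G->refl->A->L'->D->R'->G->plug->D
Char 5 ('G'): step: R->6, L=0; G->plug->D->R->B->L->G->refl->A->L'->D->R'->A->plug->H
Char 6 ('E'): step: R->7, L=0; E->plug->E->R->B->L->G->refl->A->L'->D->R'->A->plug->H
Char 7 ('B'): step: R->0, L->1 (L advanced); B->plug->B->R->H->L->B->refl->H->L'->C->R'->H->plug->A

Answer: CACDHHA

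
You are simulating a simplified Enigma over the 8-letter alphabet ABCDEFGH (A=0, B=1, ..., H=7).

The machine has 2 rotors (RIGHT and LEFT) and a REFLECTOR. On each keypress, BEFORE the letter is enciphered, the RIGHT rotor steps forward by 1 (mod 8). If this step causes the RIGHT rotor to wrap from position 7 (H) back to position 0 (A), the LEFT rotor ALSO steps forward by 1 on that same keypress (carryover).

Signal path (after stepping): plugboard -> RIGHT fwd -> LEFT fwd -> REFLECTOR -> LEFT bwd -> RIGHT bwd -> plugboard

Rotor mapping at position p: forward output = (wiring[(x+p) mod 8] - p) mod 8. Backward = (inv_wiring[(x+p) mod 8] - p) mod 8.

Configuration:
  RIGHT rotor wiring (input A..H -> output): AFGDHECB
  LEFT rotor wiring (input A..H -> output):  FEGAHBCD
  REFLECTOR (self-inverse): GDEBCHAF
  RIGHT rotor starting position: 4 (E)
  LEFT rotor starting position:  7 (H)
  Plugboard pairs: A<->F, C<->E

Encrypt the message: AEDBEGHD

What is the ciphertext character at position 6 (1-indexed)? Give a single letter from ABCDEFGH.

Char 1 ('A'): step: R->5, L=7; A->plug->F->R->B->L->G->refl->A->L'->F->R'->B->plug->B
Char 2 ('E'): step: R->6, L=7; E->plug->C->R->C->L->F->refl->H->L'->D->R'->B->plug->B
Char 3 ('D'): step: R->7, L=7; D->plug->D->R->H->L->D->refl->B->L'->E->R'->E->plug->C
Char 4 ('B'): step: R->0, L->0 (L advanced); B->plug->B->R->F->L->B->refl->D->L'->H->R'->E->plug->C
Char 5 ('E'): step: R->1, L=0; E->plug->C->R->C->L->G->refl->A->L'->D->R'->E->plug->C
Char 6 ('G'): step: R->2, L=0; G->plug->G->R->G->L->C->refl->E->L'->B->R'->B->plug->B

B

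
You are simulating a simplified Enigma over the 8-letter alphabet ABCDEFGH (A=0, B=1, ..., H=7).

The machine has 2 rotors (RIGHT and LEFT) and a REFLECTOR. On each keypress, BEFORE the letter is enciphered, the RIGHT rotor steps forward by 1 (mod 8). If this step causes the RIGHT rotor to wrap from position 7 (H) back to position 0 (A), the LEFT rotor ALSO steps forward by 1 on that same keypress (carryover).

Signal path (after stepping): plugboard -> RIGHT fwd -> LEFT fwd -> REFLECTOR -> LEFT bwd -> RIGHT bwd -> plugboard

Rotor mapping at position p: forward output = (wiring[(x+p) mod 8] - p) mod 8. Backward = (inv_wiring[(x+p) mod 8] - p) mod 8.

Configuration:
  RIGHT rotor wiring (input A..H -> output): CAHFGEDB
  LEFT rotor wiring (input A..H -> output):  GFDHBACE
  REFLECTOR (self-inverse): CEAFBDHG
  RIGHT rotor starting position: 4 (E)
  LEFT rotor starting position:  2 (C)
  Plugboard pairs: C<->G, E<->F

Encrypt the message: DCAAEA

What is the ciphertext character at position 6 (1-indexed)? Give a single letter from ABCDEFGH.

Char 1 ('D'): step: R->5, L=2; D->plug->D->R->F->L->C->refl->A->L'->E->R'->C->plug->G
Char 2 ('C'): step: R->6, L=2; C->plug->G->R->A->L->B->refl->E->L'->G->R'->H->plug->H
Char 3 ('A'): step: R->7, L=2; A->plug->A->R->C->L->H->refl->G->L'->D->R'->B->plug->B
Char 4 ('A'): step: R->0, L->3 (L advanced); A->plug->A->R->C->L->F->refl->D->L'->F->R'->D->plug->D
Char 5 ('E'): step: R->1, L=3; E->plug->F->R->C->L->F->refl->D->L'->F->R'->D->plug->D
Char 6 ('A'): step: R->2, L=3; A->plug->A->R->F->L->D->refl->F->L'->C->R'->D->plug->D

D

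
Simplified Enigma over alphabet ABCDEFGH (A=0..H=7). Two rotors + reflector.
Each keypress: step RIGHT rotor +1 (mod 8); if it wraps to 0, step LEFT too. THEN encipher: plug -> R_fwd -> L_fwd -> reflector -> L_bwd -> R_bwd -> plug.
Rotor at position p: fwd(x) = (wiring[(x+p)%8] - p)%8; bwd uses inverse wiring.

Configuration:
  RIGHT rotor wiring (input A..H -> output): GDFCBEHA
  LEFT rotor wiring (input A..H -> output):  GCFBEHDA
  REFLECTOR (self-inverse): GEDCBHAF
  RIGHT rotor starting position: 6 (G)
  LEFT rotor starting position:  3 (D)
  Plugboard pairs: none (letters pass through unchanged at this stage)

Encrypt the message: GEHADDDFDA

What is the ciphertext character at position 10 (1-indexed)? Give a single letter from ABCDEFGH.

Char 1 ('G'): step: R->7, L=3; G->plug->G->R->F->L->D->refl->C->L'->H->R'->B->plug->B
Char 2 ('E'): step: R->0, L->4 (L advanced); E->plug->E->R->B->L->D->refl->C->L'->E->R'->F->plug->F
Char 3 ('H'): step: R->1, L=4; H->plug->H->R->F->L->G->refl->A->L'->A->R'->D->plug->D
Char 4 ('A'): step: R->2, L=4; A->plug->A->R->D->L->E->refl->B->L'->G->R'->F->plug->F
Char 5 ('D'): step: R->3, L=4; D->plug->D->R->E->L->C->refl->D->L'->B->R'->C->plug->C
Char 6 ('D'): step: R->4, L=4; D->plug->D->R->E->L->C->refl->D->L'->B->R'->G->plug->G
Char 7 ('D'): step: R->5, L=4; D->plug->D->R->B->L->D->refl->C->L'->E->R'->H->plug->H
Char 8 ('F'): step: R->6, L=4; F->plug->F->R->E->L->C->refl->D->L'->B->R'->A->plug->A
Char 9 ('D'): step: R->7, L=4; D->plug->D->R->G->L->B->refl->E->L'->D->R'->E->plug->E
Char 10 ('A'): step: R->0, L->5 (L advanced); A->plug->A->R->G->L->E->refl->B->L'->D->R'->B->plug->B

B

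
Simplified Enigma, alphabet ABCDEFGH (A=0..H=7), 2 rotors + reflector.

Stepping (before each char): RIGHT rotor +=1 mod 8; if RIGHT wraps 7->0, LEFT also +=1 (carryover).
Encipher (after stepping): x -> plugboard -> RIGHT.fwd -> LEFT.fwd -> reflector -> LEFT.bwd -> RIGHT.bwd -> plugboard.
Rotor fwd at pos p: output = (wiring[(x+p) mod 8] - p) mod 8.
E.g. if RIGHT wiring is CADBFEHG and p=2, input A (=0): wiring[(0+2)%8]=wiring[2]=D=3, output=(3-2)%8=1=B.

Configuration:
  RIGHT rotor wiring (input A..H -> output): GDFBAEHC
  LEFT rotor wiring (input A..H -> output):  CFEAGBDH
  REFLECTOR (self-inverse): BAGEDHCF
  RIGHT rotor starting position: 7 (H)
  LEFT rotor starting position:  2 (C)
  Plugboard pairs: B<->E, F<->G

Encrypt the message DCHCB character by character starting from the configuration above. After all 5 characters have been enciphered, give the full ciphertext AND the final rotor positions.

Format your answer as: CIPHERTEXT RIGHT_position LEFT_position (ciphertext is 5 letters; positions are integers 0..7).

Char 1 ('D'): step: R->0, L->3 (L advanced); D->plug->D->R->B->L->D->refl->E->L'->E->R'->F->plug->G
Char 2 ('C'): step: R->1, L=3; C->plug->C->R->A->L->F->refl->H->L'->F->R'->H->plug->H
Char 3 ('H'): step: R->2, L=3; H->plug->H->R->B->L->D->refl->E->L'->E->R'->G->plug->F
Char 4 ('C'): step: R->3, L=3; C->plug->C->R->B->L->D->refl->E->L'->E->R'->D->plug->D
Char 5 ('B'): step: R->4, L=3; B->plug->E->R->C->L->G->refl->C->L'->G->R'->D->plug->D
Final: ciphertext=GHFDD, RIGHT=4, LEFT=3

Answer: GHFDD 4 3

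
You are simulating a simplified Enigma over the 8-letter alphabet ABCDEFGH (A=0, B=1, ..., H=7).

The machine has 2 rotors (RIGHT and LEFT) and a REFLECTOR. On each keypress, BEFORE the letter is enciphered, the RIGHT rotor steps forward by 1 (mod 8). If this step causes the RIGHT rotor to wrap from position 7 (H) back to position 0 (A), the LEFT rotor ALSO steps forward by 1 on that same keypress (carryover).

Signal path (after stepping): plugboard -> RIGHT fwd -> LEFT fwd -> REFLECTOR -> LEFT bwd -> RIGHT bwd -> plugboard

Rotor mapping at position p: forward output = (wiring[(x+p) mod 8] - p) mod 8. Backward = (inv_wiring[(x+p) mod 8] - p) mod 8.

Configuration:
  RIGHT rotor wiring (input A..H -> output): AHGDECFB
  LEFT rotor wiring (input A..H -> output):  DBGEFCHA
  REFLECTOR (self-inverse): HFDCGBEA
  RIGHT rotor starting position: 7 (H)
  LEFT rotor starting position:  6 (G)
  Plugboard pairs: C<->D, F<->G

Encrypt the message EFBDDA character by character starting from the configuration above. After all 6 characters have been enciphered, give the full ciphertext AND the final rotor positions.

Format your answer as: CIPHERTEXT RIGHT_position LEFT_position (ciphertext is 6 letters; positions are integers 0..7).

Char 1 ('E'): step: R->0, L->7 (L advanced); E->plug->E->R->E->L->F->refl->B->L'->A->R'->A->plug->A
Char 2 ('F'): step: R->1, L=7; F->plug->G->R->A->L->B->refl->F->L'->E->R'->F->plug->G
Char 3 ('B'): step: R->2, L=7; B->plug->B->R->B->L->E->refl->G->L'->F->R'->H->plug->H
Char 4 ('D'): step: R->3, L=7; D->plug->C->R->H->L->A->refl->H->L'->D->R'->H->plug->H
Char 5 ('D'): step: R->4, L=7; D->plug->C->R->B->L->E->refl->G->L'->F->R'->D->plug->C
Char 6 ('A'): step: R->5, L=7; A->plug->A->R->F->L->G->refl->E->L'->B->R'->F->plug->G
Final: ciphertext=AGHHCG, RIGHT=5, LEFT=7

Answer: AGHHCG 5 7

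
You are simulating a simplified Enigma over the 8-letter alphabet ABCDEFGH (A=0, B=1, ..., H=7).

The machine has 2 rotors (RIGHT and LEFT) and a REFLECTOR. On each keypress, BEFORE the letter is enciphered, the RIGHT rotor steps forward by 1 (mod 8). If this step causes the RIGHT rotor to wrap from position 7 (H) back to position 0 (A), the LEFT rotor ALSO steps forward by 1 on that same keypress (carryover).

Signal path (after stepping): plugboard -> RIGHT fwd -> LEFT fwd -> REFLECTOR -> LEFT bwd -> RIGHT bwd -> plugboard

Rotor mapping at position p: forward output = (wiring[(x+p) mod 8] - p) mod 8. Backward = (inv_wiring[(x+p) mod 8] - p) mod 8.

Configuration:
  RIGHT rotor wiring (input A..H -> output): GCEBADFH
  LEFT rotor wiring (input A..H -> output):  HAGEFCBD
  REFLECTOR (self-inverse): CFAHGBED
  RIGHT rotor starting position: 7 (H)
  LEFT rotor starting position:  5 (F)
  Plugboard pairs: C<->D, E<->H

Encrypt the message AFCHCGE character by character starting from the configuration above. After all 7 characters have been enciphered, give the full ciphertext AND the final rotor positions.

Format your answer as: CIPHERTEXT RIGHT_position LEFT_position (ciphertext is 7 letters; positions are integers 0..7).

Char 1 ('A'): step: R->0, L->6 (L advanced); A->plug->A->R->G->L->H->refl->D->L'->A->R'->E->plug->H
Char 2 ('F'): step: R->1, L=6; F->plug->F->R->E->L->A->refl->C->L'->D->R'->B->plug->B
Char 3 ('C'): step: R->2, L=6; C->plug->D->R->B->L->F->refl->B->L'->C->R'->A->plug->A
Char 4 ('H'): step: R->3, L=6; H->plug->E->R->E->L->A->refl->C->L'->D->R'->F->plug->F
Char 5 ('C'): step: R->4, L=6; C->plug->D->R->D->L->C->refl->A->L'->E->R'->A->plug->A
Char 6 ('G'): step: R->5, L=6; G->plug->G->R->E->L->A->refl->C->L'->D->R'->H->plug->E
Char 7 ('E'): step: R->6, L=6; E->plug->H->R->F->L->G->refl->E->L'->H->R'->A->plug->A
Final: ciphertext=HBAFAEA, RIGHT=6, LEFT=6

Answer: HBAFAEA 6 6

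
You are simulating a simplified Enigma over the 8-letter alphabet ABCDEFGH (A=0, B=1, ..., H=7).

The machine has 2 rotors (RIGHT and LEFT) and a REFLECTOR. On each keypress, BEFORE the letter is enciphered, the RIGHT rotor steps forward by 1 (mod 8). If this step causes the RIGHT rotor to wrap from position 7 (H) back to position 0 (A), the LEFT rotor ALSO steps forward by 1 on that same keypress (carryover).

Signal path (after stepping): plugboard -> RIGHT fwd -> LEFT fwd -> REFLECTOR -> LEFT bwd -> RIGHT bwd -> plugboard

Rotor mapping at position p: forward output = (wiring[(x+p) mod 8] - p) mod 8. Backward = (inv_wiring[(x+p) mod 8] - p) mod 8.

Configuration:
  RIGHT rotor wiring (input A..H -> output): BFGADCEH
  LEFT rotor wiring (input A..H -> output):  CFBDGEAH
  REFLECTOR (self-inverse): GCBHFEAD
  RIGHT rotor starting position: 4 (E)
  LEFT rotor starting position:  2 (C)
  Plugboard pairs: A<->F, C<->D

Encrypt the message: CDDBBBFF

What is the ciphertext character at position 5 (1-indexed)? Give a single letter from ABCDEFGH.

Char 1 ('C'): step: R->5, L=2; C->plug->D->R->E->L->G->refl->A->L'->G->R'->H->plug->H
Char 2 ('D'): step: R->6, L=2; D->plug->C->R->D->L->C->refl->B->L'->B->R'->B->plug->B
Char 3 ('D'): step: R->7, L=2; D->plug->C->R->G->L->A->refl->G->L'->E->R'->F->plug->A
Char 4 ('B'): step: R->0, L->3 (L advanced); B->plug->B->R->F->L->H->refl->D->L'->B->R'->A->plug->F
Char 5 ('B'): step: R->1, L=3; B->plug->B->R->F->L->H->refl->D->L'->B->R'->E->plug->E

E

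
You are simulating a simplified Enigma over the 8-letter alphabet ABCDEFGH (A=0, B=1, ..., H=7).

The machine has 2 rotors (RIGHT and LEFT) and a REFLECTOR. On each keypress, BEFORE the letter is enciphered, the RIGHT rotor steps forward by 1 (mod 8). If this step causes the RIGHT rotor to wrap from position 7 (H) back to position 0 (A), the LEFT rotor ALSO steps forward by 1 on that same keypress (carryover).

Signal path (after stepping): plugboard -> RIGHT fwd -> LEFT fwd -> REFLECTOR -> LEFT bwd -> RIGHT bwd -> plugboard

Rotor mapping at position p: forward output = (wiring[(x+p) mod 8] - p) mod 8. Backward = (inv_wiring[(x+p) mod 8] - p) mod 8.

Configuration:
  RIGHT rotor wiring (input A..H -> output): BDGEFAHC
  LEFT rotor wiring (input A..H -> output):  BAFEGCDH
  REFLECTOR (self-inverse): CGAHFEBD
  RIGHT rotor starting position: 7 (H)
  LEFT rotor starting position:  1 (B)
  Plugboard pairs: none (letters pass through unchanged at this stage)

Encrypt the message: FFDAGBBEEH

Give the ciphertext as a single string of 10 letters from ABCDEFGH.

Answer: CHFHECGBFB

Derivation:
Char 1 ('F'): step: R->0, L->2 (L advanced); F->plug->F->R->A->L->D->refl->H->L'->G->R'->C->plug->C
Char 2 ('F'): step: R->1, L=2; F->plug->F->R->G->L->H->refl->D->L'->A->R'->H->plug->H
Char 3 ('D'): step: R->2, L=2; D->plug->D->R->G->L->H->refl->D->L'->A->R'->F->plug->F
Char 4 ('A'): step: R->3, L=2; A->plug->A->R->B->L->C->refl->A->L'->D->R'->H->plug->H
Char 5 ('G'): step: R->4, L=2; G->plug->G->R->C->L->E->refl->F->L'->F->R'->E->plug->E
Char 6 ('B'): step: R->5, L=2; B->plug->B->R->C->L->E->refl->F->L'->F->R'->C->plug->C
Char 7 ('B'): step: R->6, L=2; B->plug->B->R->E->L->B->refl->G->L'->H->R'->G->plug->G
Char 8 ('E'): step: R->7, L=2; E->plug->E->R->F->L->F->refl->E->L'->C->R'->B->plug->B
Char 9 ('E'): step: R->0, L->3 (L advanced); E->plug->E->R->F->L->G->refl->B->L'->A->R'->F->plug->F
Char 10 ('H'): step: R->1, L=3; H->plug->H->R->A->L->B->refl->G->L'->F->R'->B->plug->B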